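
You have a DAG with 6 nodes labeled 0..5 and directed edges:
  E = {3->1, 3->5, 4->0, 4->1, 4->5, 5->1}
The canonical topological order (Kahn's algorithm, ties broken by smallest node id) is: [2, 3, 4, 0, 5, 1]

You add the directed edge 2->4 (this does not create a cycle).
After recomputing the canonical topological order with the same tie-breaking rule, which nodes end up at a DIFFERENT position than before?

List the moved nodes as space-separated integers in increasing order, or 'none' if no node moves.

Old toposort: [2, 3, 4, 0, 5, 1]
Added edge 2->4
Recompute Kahn (smallest-id tiebreak):
  initial in-degrees: [1, 3, 0, 0, 1, 2]
  ready (indeg=0): [2, 3]
  pop 2: indeg[4]->0 | ready=[3, 4] | order so far=[2]
  pop 3: indeg[1]->2; indeg[5]->1 | ready=[4] | order so far=[2, 3]
  pop 4: indeg[0]->0; indeg[1]->1; indeg[5]->0 | ready=[0, 5] | order so far=[2, 3, 4]
  pop 0: no out-edges | ready=[5] | order so far=[2, 3, 4, 0]
  pop 5: indeg[1]->0 | ready=[1] | order so far=[2, 3, 4, 0, 5]
  pop 1: no out-edges | ready=[] | order so far=[2, 3, 4, 0, 5, 1]
New canonical toposort: [2, 3, 4, 0, 5, 1]
Compare positions:
  Node 0: index 3 -> 3 (same)
  Node 1: index 5 -> 5 (same)
  Node 2: index 0 -> 0 (same)
  Node 3: index 1 -> 1 (same)
  Node 4: index 2 -> 2 (same)
  Node 5: index 4 -> 4 (same)
Nodes that changed position: none

Answer: none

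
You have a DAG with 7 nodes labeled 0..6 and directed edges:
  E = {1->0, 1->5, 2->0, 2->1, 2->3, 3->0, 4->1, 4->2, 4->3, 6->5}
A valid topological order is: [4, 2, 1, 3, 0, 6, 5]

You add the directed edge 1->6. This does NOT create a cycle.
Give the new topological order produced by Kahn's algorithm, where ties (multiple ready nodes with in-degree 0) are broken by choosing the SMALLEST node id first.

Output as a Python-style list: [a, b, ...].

Answer: [4, 2, 1, 3, 0, 6, 5]

Derivation:
Old toposort: [4, 2, 1, 3, 0, 6, 5]
Added edge: 1->6
Position of 1 (2) < position of 6 (5). Old order still valid.
Run Kahn's algorithm (break ties by smallest node id):
  initial in-degrees: [3, 2, 1, 2, 0, 2, 1]
  ready (indeg=0): [4]
  pop 4: indeg[1]->1; indeg[2]->0; indeg[3]->1 | ready=[2] | order so far=[4]
  pop 2: indeg[0]->2; indeg[1]->0; indeg[3]->0 | ready=[1, 3] | order so far=[4, 2]
  pop 1: indeg[0]->1; indeg[5]->1; indeg[6]->0 | ready=[3, 6] | order so far=[4, 2, 1]
  pop 3: indeg[0]->0 | ready=[0, 6] | order so far=[4, 2, 1, 3]
  pop 0: no out-edges | ready=[6] | order so far=[4, 2, 1, 3, 0]
  pop 6: indeg[5]->0 | ready=[5] | order so far=[4, 2, 1, 3, 0, 6]
  pop 5: no out-edges | ready=[] | order so far=[4, 2, 1, 3, 0, 6, 5]
  Result: [4, 2, 1, 3, 0, 6, 5]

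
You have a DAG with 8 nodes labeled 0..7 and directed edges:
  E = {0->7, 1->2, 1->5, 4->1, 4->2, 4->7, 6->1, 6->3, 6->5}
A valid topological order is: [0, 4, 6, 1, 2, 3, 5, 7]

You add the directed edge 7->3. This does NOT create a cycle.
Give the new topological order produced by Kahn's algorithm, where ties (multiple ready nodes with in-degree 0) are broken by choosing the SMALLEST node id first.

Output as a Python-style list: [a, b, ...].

Old toposort: [0, 4, 6, 1, 2, 3, 5, 7]
Added edge: 7->3
Position of 7 (7) > position of 3 (5). Must reorder: 7 must now come before 3.
Run Kahn's algorithm (break ties by smallest node id):
  initial in-degrees: [0, 2, 2, 2, 0, 2, 0, 2]
  ready (indeg=0): [0, 4, 6]
  pop 0: indeg[7]->1 | ready=[4, 6] | order so far=[0]
  pop 4: indeg[1]->1; indeg[2]->1; indeg[7]->0 | ready=[6, 7] | order so far=[0, 4]
  pop 6: indeg[1]->0; indeg[3]->1; indeg[5]->1 | ready=[1, 7] | order so far=[0, 4, 6]
  pop 1: indeg[2]->0; indeg[5]->0 | ready=[2, 5, 7] | order so far=[0, 4, 6, 1]
  pop 2: no out-edges | ready=[5, 7] | order so far=[0, 4, 6, 1, 2]
  pop 5: no out-edges | ready=[7] | order so far=[0, 4, 6, 1, 2, 5]
  pop 7: indeg[3]->0 | ready=[3] | order so far=[0, 4, 6, 1, 2, 5, 7]
  pop 3: no out-edges | ready=[] | order so far=[0, 4, 6, 1, 2, 5, 7, 3]
  Result: [0, 4, 6, 1, 2, 5, 7, 3]

Answer: [0, 4, 6, 1, 2, 5, 7, 3]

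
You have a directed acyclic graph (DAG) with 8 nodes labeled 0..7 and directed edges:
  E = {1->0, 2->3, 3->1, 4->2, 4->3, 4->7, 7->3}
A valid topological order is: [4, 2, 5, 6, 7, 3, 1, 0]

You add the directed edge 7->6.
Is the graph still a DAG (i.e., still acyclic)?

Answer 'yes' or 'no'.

Given toposort: [4, 2, 5, 6, 7, 3, 1, 0]
Position of 7: index 4; position of 6: index 3
New edge 7->6: backward (u after v in old order)
Backward edge: old toposort is now invalid. Check if this creates a cycle.
Does 6 already reach 7? Reachable from 6: [6]. NO -> still a DAG (reorder needed).
Still a DAG? yes

Answer: yes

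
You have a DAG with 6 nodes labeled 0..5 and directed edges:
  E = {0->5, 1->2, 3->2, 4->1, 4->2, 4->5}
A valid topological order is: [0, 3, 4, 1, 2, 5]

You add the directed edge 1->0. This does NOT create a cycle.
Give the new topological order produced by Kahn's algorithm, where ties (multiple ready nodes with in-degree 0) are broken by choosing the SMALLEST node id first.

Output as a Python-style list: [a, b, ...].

Old toposort: [0, 3, 4, 1, 2, 5]
Added edge: 1->0
Position of 1 (3) > position of 0 (0). Must reorder: 1 must now come before 0.
Run Kahn's algorithm (break ties by smallest node id):
  initial in-degrees: [1, 1, 3, 0, 0, 2]
  ready (indeg=0): [3, 4]
  pop 3: indeg[2]->2 | ready=[4] | order so far=[3]
  pop 4: indeg[1]->0; indeg[2]->1; indeg[5]->1 | ready=[1] | order so far=[3, 4]
  pop 1: indeg[0]->0; indeg[2]->0 | ready=[0, 2] | order so far=[3, 4, 1]
  pop 0: indeg[5]->0 | ready=[2, 5] | order so far=[3, 4, 1, 0]
  pop 2: no out-edges | ready=[5] | order so far=[3, 4, 1, 0, 2]
  pop 5: no out-edges | ready=[] | order so far=[3, 4, 1, 0, 2, 5]
  Result: [3, 4, 1, 0, 2, 5]

Answer: [3, 4, 1, 0, 2, 5]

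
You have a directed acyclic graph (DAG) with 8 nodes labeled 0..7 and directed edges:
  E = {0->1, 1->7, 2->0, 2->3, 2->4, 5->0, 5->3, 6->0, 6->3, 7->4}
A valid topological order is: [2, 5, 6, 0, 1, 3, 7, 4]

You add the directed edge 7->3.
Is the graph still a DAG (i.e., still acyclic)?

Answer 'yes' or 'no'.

Answer: yes

Derivation:
Given toposort: [2, 5, 6, 0, 1, 3, 7, 4]
Position of 7: index 6; position of 3: index 5
New edge 7->3: backward (u after v in old order)
Backward edge: old toposort is now invalid. Check if this creates a cycle.
Does 3 already reach 7? Reachable from 3: [3]. NO -> still a DAG (reorder needed).
Still a DAG? yes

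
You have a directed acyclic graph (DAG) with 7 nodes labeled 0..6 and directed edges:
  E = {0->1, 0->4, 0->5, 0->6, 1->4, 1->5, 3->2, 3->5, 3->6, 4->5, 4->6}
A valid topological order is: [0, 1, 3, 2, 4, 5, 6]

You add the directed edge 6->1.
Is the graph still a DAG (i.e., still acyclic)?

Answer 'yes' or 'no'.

Given toposort: [0, 1, 3, 2, 4, 5, 6]
Position of 6: index 6; position of 1: index 1
New edge 6->1: backward (u after v in old order)
Backward edge: old toposort is now invalid. Check if this creates a cycle.
Does 1 already reach 6? Reachable from 1: [1, 4, 5, 6]. YES -> cycle!
Still a DAG? no

Answer: no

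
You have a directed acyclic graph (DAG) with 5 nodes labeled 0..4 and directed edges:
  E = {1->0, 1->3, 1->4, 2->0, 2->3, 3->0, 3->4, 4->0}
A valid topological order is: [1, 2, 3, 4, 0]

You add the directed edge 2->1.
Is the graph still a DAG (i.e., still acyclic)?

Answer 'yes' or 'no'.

Given toposort: [1, 2, 3, 4, 0]
Position of 2: index 1; position of 1: index 0
New edge 2->1: backward (u after v in old order)
Backward edge: old toposort is now invalid. Check if this creates a cycle.
Does 1 already reach 2? Reachable from 1: [0, 1, 3, 4]. NO -> still a DAG (reorder needed).
Still a DAG? yes

Answer: yes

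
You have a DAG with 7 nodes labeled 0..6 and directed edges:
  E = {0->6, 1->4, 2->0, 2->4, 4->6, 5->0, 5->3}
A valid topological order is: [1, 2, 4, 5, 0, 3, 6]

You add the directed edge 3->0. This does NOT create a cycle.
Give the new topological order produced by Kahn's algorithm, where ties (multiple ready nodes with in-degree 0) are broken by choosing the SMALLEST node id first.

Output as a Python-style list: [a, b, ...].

Answer: [1, 2, 4, 5, 3, 0, 6]

Derivation:
Old toposort: [1, 2, 4, 5, 0, 3, 6]
Added edge: 3->0
Position of 3 (5) > position of 0 (4). Must reorder: 3 must now come before 0.
Run Kahn's algorithm (break ties by smallest node id):
  initial in-degrees: [3, 0, 0, 1, 2, 0, 2]
  ready (indeg=0): [1, 2, 5]
  pop 1: indeg[4]->1 | ready=[2, 5] | order so far=[1]
  pop 2: indeg[0]->2; indeg[4]->0 | ready=[4, 5] | order so far=[1, 2]
  pop 4: indeg[6]->1 | ready=[5] | order so far=[1, 2, 4]
  pop 5: indeg[0]->1; indeg[3]->0 | ready=[3] | order so far=[1, 2, 4, 5]
  pop 3: indeg[0]->0 | ready=[0] | order so far=[1, 2, 4, 5, 3]
  pop 0: indeg[6]->0 | ready=[6] | order so far=[1, 2, 4, 5, 3, 0]
  pop 6: no out-edges | ready=[] | order so far=[1, 2, 4, 5, 3, 0, 6]
  Result: [1, 2, 4, 5, 3, 0, 6]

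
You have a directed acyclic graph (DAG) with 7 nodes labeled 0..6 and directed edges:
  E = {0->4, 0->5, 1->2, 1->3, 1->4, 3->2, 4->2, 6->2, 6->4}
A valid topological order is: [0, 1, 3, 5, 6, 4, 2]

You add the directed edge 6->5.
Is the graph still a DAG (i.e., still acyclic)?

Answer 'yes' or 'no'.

Given toposort: [0, 1, 3, 5, 6, 4, 2]
Position of 6: index 4; position of 5: index 3
New edge 6->5: backward (u after v in old order)
Backward edge: old toposort is now invalid. Check if this creates a cycle.
Does 5 already reach 6? Reachable from 5: [5]. NO -> still a DAG (reorder needed).
Still a DAG? yes

Answer: yes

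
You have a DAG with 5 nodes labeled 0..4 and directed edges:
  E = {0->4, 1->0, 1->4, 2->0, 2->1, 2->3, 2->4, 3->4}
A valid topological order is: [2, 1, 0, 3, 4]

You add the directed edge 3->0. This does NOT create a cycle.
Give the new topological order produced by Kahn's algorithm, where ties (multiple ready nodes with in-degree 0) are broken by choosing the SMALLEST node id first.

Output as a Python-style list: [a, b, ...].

Old toposort: [2, 1, 0, 3, 4]
Added edge: 3->0
Position of 3 (3) > position of 0 (2). Must reorder: 3 must now come before 0.
Run Kahn's algorithm (break ties by smallest node id):
  initial in-degrees: [3, 1, 0, 1, 4]
  ready (indeg=0): [2]
  pop 2: indeg[0]->2; indeg[1]->0; indeg[3]->0; indeg[4]->3 | ready=[1, 3] | order so far=[2]
  pop 1: indeg[0]->1; indeg[4]->2 | ready=[3] | order so far=[2, 1]
  pop 3: indeg[0]->0; indeg[4]->1 | ready=[0] | order so far=[2, 1, 3]
  pop 0: indeg[4]->0 | ready=[4] | order so far=[2, 1, 3, 0]
  pop 4: no out-edges | ready=[] | order so far=[2, 1, 3, 0, 4]
  Result: [2, 1, 3, 0, 4]

Answer: [2, 1, 3, 0, 4]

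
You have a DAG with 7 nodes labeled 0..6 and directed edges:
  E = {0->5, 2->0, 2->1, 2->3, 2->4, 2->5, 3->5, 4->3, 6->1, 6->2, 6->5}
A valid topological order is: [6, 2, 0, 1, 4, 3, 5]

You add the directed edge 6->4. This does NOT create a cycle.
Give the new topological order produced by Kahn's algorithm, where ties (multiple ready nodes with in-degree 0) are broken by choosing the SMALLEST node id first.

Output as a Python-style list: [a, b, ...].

Answer: [6, 2, 0, 1, 4, 3, 5]

Derivation:
Old toposort: [6, 2, 0, 1, 4, 3, 5]
Added edge: 6->4
Position of 6 (0) < position of 4 (4). Old order still valid.
Run Kahn's algorithm (break ties by smallest node id):
  initial in-degrees: [1, 2, 1, 2, 2, 4, 0]
  ready (indeg=0): [6]
  pop 6: indeg[1]->1; indeg[2]->0; indeg[4]->1; indeg[5]->3 | ready=[2] | order so far=[6]
  pop 2: indeg[0]->0; indeg[1]->0; indeg[3]->1; indeg[4]->0; indeg[5]->2 | ready=[0, 1, 4] | order so far=[6, 2]
  pop 0: indeg[5]->1 | ready=[1, 4] | order so far=[6, 2, 0]
  pop 1: no out-edges | ready=[4] | order so far=[6, 2, 0, 1]
  pop 4: indeg[3]->0 | ready=[3] | order so far=[6, 2, 0, 1, 4]
  pop 3: indeg[5]->0 | ready=[5] | order so far=[6, 2, 0, 1, 4, 3]
  pop 5: no out-edges | ready=[] | order so far=[6, 2, 0, 1, 4, 3, 5]
  Result: [6, 2, 0, 1, 4, 3, 5]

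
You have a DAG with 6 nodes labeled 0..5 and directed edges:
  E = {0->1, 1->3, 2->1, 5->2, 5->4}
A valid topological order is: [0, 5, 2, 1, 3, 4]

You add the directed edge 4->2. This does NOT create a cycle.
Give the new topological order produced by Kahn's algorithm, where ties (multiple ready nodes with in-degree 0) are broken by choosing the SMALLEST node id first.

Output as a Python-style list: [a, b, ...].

Answer: [0, 5, 4, 2, 1, 3]

Derivation:
Old toposort: [0, 5, 2, 1, 3, 4]
Added edge: 4->2
Position of 4 (5) > position of 2 (2). Must reorder: 4 must now come before 2.
Run Kahn's algorithm (break ties by smallest node id):
  initial in-degrees: [0, 2, 2, 1, 1, 0]
  ready (indeg=0): [0, 5]
  pop 0: indeg[1]->1 | ready=[5] | order so far=[0]
  pop 5: indeg[2]->1; indeg[4]->0 | ready=[4] | order so far=[0, 5]
  pop 4: indeg[2]->0 | ready=[2] | order so far=[0, 5, 4]
  pop 2: indeg[1]->0 | ready=[1] | order so far=[0, 5, 4, 2]
  pop 1: indeg[3]->0 | ready=[3] | order so far=[0, 5, 4, 2, 1]
  pop 3: no out-edges | ready=[] | order so far=[0, 5, 4, 2, 1, 3]
  Result: [0, 5, 4, 2, 1, 3]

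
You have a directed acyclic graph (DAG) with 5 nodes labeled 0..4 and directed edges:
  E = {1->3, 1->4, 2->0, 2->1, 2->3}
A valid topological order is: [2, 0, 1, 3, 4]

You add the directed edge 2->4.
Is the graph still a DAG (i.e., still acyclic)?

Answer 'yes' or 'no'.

Answer: yes

Derivation:
Given toposort: [2, 0, 1, 3, 4]
Position of 2: index 0; position of 4: index 4
New edge 2->4: forward
Forward edge: respects the existing order. Still a DAG, same toposort still valid.
Still a DAG? yes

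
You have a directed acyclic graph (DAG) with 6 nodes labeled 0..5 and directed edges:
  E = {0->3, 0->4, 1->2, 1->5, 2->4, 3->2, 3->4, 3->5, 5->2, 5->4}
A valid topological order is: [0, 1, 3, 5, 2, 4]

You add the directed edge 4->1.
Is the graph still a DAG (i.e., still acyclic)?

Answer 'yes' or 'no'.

Answer: no

Derivation:
Given toposort: [0, 1, 3, 5, 2, 4]
Position of 4: index 5; position of 1: index 1
New edge 4->1: backward (u after v in old order)
Backward edge: old toposort is now invalid. Check if this creates a cycle.
Does 1 already reach 4? Reachable from 1: [1, 2, 4, 5]. YES -> cycle!
Still a DAG? no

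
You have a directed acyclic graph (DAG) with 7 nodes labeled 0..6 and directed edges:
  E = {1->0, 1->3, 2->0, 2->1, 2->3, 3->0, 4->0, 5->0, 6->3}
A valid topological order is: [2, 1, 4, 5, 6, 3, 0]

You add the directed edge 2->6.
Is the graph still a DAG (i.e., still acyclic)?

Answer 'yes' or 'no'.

Answer: yes

Derivation:
Given toposort: [2, 1, 4, 5, 6, 3, 0]
Position of 2: index 0; position of 6: index 4
New edge 2->6: forward
Forward edge: respects the existing order. Still a DAG, same toposort still valid.
Still a DAG? yes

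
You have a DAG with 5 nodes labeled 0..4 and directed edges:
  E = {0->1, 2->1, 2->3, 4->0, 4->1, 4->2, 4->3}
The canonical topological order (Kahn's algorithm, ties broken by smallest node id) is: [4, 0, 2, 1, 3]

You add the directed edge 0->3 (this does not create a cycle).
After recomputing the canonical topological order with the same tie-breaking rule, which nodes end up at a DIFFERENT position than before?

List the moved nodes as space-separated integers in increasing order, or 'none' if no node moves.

Answer: none

Derivation:
Old toposort: [4, 0, 2, 1, 3]
Added edge 0->3
Recompute Kahn (smallest-id tiebreak):
  initial in-degrees: [1, 3, 1, 3, 0]
  ready (indeg=0): [4]
  pop 4: indeg[0]->0; indeg[1]->2; indeg[2]->0; indeg[3]->2 | ready=[0, 2] | order so far=[4]
  pop 0: indeg[1]->1; indeg[3]->1 | ready=[2] | order so far=[4, 0]
  pop 2: indeg[1]->0; indeg[3]->0 | ready=[1, 3] | order so far=[4, 0, 2]
  pop 1: no out-edges | ready=[3] | order so far=[4, 0, 2, 1]
  pop 3: no out-edges | ready=[] | order so far=[4, 0, 2, 1, 3]
New canonical toposort: [4, 0, 2, 1, 3]
Compare positions:
  Node 0: index 1 -> 1 (same)
  Node 1: index 3 -> 3 (same)
  Node 2: index 2 -> 2 (same)
  Node 3: index 4 -> 4 (same)
  Node 4: index 0 -> 0 (same)
Nodes that changed position: none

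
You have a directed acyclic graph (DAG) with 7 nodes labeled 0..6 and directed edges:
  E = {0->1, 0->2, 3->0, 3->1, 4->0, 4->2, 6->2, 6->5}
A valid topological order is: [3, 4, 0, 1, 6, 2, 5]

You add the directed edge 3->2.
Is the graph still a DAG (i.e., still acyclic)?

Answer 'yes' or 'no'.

Given toposort: [3, 4, 0, 1, 6, 2, 5]
Position of 3: index 0; position of 2: index 5
New edge 3->2: forward
Forward edge: respects the existing order. Still a DAG, same toposort still valid.
Still a DAG? yes

Answer: yes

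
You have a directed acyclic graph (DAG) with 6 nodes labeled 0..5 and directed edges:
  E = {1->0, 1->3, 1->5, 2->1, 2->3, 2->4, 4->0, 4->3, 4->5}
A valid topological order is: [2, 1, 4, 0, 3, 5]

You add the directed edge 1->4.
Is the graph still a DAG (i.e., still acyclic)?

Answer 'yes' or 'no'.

Answer: yes

Derivation:
Given toposort: [2, 1, 4, 0, 3, 5]
Position of 1: index 1; position of 4: index 2
New edge 1->4: forward
Forward edge: respects the existing order. Still a DAG, same toposort still valid.
Still a DAG? yes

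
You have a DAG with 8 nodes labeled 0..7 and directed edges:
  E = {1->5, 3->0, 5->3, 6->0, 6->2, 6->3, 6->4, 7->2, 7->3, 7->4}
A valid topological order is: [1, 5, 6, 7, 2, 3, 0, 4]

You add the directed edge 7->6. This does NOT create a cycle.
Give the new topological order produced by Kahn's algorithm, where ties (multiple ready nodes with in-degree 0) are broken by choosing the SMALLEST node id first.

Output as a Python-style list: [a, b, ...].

Old toposort: [1, 5, 6, 7, 2, 3, 0, 4]
Added edge: 7->6
Position of 7 (3) > position of 6 (2). Must reorder: 7 must now come before 6.
Run Kahn's algorithm (break ties by smallest node id):
  initial in-degrees: [2, 0, 2, 3, 2, 1, 1, 0]
  ready (indeg=0): [1, 7]
  pop 1: indeg[5]->0 | ready=[5, 7] | order so far=[1]
  pop 5: indeg[3]->2 | ready=[7] | order so far=[1, 5]
  pop 7: indeg[2]->1; indeg[3]->1; indeg[4]->1; indeg[6]->0 | ready=[6] | order so far=[1, 5, 7]
  pop 6: indeg[0]->1; indeg[2]->0; indeg[3]->0; indeg[4]->0 | ready=[2, 3, 4] | order so far=[1, 5, 7, 6]
  pop 2: no out-edges | ready=[3, 4] | order so far=[1, 5, 7, 6, 2]
  pop 3: indeg[0]->0 | ready=[0, 4] | order so far=[1, 5, 7, 6, 2, 3]
  pop 0: no out-edges | ready=[4] | order so far=[1, 5, 7, 6, 2, 3, 0]
  pop 4: no out-edges | ready=[] | order so far=[1, 5, 7, 6, 2, 3, 0, 4]
  Result: [1, 5, 7, 6, 2, 3, 0, 4]

Answer: [1, 5, 7, 6, 2, 3, 0, 4]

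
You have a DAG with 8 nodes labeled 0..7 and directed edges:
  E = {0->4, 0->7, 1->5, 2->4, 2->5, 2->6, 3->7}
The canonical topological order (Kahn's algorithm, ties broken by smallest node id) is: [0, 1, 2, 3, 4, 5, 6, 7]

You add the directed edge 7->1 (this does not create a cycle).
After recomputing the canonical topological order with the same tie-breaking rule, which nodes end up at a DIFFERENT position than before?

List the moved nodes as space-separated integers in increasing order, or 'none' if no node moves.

Old toposort: [0, 1, 2, 3, 4, 5, 6, 7]
Added edge 7->1
Recompute Kahn (smallest-id tiebreak):
  initial in-degrees: [0, 1, 0, 0, 2, 2, 1, 2]
  ready (indeg=0): [0, 2, 3]
  pop 0: indeg[4]->1; indeg[7]->1 | ready=[2, 3] | order so far=[0]
  pop 2: indeg[4]->0; indeg[5]->1; indeg[6]->0 | ready=[3, 4, 6] | order so far=[0, 2]
  pop 3: indeg[7]->0 | ready=[4, 6, 7] | order so far=[0, 2, 3]
  pop 4: no out-edges | ready=[6, 7] | order so far=[0, 2, 3, 4]
  pop 6: no out-edges | ready=[7] | order so far=[0, 2, 3, 4, 6]
  pop 7: indeg[1]->0 | ready=[1] | order so far=[0, 2, 3, 4, 6, 7]
  pop 1: indeg[5]->0 | ready=[5] | order so far=[0, 2, 3, 4, 6, 7, 1]
  pop 5: no out-edges | ready=[] | order so far=[0, 2, 3, 4, 6, 7, 1, 5]
New canonical toposort: [0, 2, 3, 4, 6, 7, 1, 5]
Compare positions:
  Node 0: index 0 -> 0 (same)
  Node 1: index 1 -> 6 (moved)
  Node 2: index 2 -> 1 (moved)
  Node 3: index 3 -> 2 (moved)
  Node 4: index 4 -> 3 (moved)
  Node 5: index 5 -> 7 (moved)
  Node 6: index 6 -> 4 (moved)
  Node 7: index 7 -> 5 (moved)
Nodes that changed position: 1 2 3 4 5 6 7

Answer: 1 2 3 4 5 6 7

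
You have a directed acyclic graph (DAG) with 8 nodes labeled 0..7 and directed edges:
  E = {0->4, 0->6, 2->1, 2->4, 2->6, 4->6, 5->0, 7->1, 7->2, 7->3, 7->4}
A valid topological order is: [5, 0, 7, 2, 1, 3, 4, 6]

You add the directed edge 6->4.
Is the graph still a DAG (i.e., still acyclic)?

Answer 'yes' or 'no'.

Answer: no

Derivation:
Given toposort: [5, 0, 7, 2, 1, 3, 4, 6]
Position of 6: index 7; position of 4: index 6
New edge 6->4: backward (u after v in old order)
Backward edge: old toposort is now invalid. Check if this creates a cycle.
Does 4 already reach 6? Reachable from 4: [4, 6]. YES -> cycle!
Still a DAG? no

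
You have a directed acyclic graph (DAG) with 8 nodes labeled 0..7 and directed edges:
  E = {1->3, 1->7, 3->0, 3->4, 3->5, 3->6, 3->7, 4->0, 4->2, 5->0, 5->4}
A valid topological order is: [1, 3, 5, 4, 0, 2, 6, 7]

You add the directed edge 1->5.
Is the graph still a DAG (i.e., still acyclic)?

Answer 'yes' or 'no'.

Answer: yes

Derivation:
Given toposort: [1, 3, 5, 4, 0, 2, 6, 7]
Position of 1: index 0; position of 5: index 2
New edge 1->5: forward
Forward edge: respects the existing order. Still a DAG, same toposort still valid.
Still a DAG? yes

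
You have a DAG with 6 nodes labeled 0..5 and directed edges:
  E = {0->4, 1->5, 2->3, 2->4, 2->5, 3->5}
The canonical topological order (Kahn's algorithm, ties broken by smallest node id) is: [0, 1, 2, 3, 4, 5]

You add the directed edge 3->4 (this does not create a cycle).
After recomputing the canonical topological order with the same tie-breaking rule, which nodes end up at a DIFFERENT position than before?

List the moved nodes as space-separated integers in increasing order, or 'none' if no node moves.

Answer: none

Derivation:
Old toposort: [0, 1, 2, 3, 4, 5]
Added edge 3->4
Recompute Kahn (smallest-id tiebreak):
  initial in-degrees: [0, 0, 0, 1, 3, 3]
  ready (indeg=0): [0, 1, 2]
  pop 0: indeg[4]->2 | ready=[1, 2] | order so far=[0]
  pop 1: indeg[5]->2 | ready=[2] | order so far=[0, 1]
  pop 2: indeg[3]->0; indeg[4]->1; indeg[5]->1 | ready=[3] | order so far=[0, 1, 2]
  pop 3: indeg[4]->0; indeg[5]->0 | ready=[4, 5] | order so far=[0, 1, 2, 3]
  pop 4: no out-edges | ready=[5] | order so far=[0, 1, 2, 3, 4]
  pop 5: no out-edges | ready=[] | order so far=[0, 1, 2, 3, 4, 5]
New canonical toposort: [0, 1, 2, 3, 4, 5]
Compare positions:
  Node 0: index 0 -> 0 (same)
  Node 1: index 1 -> 1 (same)
  Node 2: index 2 -> 2 (same)
  Node 3: index 3 -> 3 (same)
  Node 4: index 4 -> 4 (same)
  Node 5: index 5 -> 5 (same)
Nodes that changed position: none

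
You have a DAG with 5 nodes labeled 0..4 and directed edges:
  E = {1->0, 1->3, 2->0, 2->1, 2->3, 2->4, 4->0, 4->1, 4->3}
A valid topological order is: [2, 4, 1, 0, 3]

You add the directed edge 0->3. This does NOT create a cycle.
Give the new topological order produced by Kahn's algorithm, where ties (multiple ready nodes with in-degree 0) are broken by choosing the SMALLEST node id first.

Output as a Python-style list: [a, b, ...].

Answer: [2, 4, 1, 0, 3]

Derivation:
Old toposort: [2, 4, 1, 0, 3]
Added edge: 0->3
Position of 0 (3) < position of 3 (4). Old order still valid.
Run Kahn's algorithm (break ties by smallest node id):
  initial in-degrees: [3, 2, 0, 4, 1]
  ready (indeg=0): [2]
  pop 2: indeg[0]->2; indeg[1]->1; indeg[3]->3; indeg[4]->0 | ready=[4] | order so far=[2]
  pop 4: indeg[0]->1; indeg[1]->0; indeg[3]->2 | ready=[1] | order so far=[2, 4]
  pop 1: indeg[0]->0; indeg[3]->1 | ready=[0] | order so far=[2, 4, 1]
  pop 0: indeg[3]->0 | ready=[3] | order so far=[2, 4, 1, 0]
  pop 3: no out-edges | ready=[] | order so far=[2, 4, 1, 0, 3]
  Result: [2, 4, 1, 0, 3]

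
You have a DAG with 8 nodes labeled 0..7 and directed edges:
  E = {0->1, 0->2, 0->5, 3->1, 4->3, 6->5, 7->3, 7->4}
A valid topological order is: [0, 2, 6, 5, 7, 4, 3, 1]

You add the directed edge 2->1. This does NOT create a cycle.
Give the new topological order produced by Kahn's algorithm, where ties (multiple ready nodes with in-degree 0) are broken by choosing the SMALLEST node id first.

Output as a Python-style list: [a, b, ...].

Old toposort: [0, 2, 6, 5, 7, 4, 3, 1]
Added edge: 2->1
Position of 2 (1) < position of 1 (7). Old order still valid.
Run Kahn's algorithm (break ties by smallest node id):
  initial in-degrees: [0, 3, 1, 2, 1, 2, 0, 0]
  ready (indeg=0): [0, 6, 7]
  pop 0: indeg[1]->2; indeg[2]->0; indeg[5]->1 | ready=[2, 6, 7] | order so far=[0]
  pop 2: indeg[1]->1 | ready=[6, 7] | order so far=[0, 2]
  pop 6: indeg[5]->0 | ready=[5, 7] | order so far=[0, 2, 6]
  pop 5: no out-edges | ready=[7] | order so far=[0, 2, 6, 5]
  pop 7: indeg[3]->1; indeg[4]->0 | ready=[4] | order so far=[0, 2, 6, 5, 7]
  pop 4: indeg[3]->0 | ready=[3] | order so far=[0, 2, 6, 5, 7, 4]
  pop 3: indeg[1]->0 | ready=[1] | order so far=[0, 2, 6, 5, 7, 4, 3]
  pop 1: no out-edges | ready=[] | order so far=[0, 2, 6, 5, 7, 4, 3, 1]
  Result: [0, 2, 6, 5, 7, 4, 3, 1]

Answer: [0, 2, 6, 5, 7, 4, 3, 1]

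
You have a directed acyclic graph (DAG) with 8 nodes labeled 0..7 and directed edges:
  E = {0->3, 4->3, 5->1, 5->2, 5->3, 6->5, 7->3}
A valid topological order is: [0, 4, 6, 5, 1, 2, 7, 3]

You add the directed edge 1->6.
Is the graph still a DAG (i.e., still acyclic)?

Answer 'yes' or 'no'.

Answer: no

Derivation:
Given toposort: [0, 4, 6, 5, 1, 2, 7, 3]
Position of 1: index 4; position of 6: index 2
New edge 1->6: backward (u after v in old order)
Backward edge: old toposort is now invalid. Check if this creates a cycle.
Does 6 already reach 1? Reachable from 6: [1, 2, 3, 5, 6]. YES -> cycle!
Still a DAG? no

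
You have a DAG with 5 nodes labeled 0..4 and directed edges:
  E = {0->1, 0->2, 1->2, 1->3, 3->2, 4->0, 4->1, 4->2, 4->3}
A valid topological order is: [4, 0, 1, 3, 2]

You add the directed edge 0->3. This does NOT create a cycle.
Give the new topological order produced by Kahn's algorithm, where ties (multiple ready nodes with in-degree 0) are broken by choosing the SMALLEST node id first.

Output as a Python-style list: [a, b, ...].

Answer: [4, 0, 1, 3, 2]

Derivation:
Old toposort: [4, 0, 1, 3, 2]
Added edge: 0->3
Position of 0 (1) < position of 3 (3). Old order still valid.
Run Kahn's algorithm (break ties by smallest node id):
  initial in-degrees: [1, 2, 4, 3, 0]
  ready (indeg=0): [4]
  pop 4: indeg[0]->0; indeg[1]->1; indeg[2]->3; indeg[3]->2 | ready=[0] | order so far=[4]
  pop 0: indeg[1]->0; indeg[2]->2; indeg[3]->1 | ready=[1] | order so far=[4, 0]
  pop 1: indeg[2]->1; indeg[3]->0 | ready=[3] | order so far=[4, 0, 1]
  pop 3: indeg[2]->0 | ready=[2] | order so far=[4, 0, 1, 3]
  pop 2: no out-edges | ready=[] | order so far=[4, 0, 1, 3, 2]
  Result: [4, 0, 1, 3, 2]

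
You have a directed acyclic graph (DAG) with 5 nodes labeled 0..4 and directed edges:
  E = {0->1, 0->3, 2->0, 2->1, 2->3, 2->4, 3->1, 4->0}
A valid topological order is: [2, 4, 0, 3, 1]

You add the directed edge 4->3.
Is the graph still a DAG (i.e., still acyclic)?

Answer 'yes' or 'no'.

Answer: yes

Derivation:
Given toposort: [2, 4, 0, 3, 1]
Position of 4: index 1; position of 3: index 3
New edge 4->3: forward
Forward edge: respects the existing order. Still a DAG, same toposort still valid.
Still a DAG? yes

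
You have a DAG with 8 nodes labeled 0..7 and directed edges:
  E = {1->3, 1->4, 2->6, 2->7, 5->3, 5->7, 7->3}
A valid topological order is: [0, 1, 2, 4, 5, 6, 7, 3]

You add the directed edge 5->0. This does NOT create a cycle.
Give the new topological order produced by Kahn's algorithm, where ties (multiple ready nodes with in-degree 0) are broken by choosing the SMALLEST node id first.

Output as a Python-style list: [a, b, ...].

Answer: [1, 2, 4, 5, 0, 6, 7, 3]

Derivation:
Old toposort: [0, 1, 2, 4, 5, 6, 7, 3]
Added edge: 5->0
Position of 5 (4) > position of 0 (0). Must reorder: 5 must now come before 0.
Run Kahn's algorithm (break ties by smallest node id):
  initial in-degrees: [1, 0, 0, 3, 1, 0, 1, 2]
  ready (indeg=0): [1, 2, 5]
  pop 1: indeg[3]->2; indeg[4]->0 | ready=[2, 4, 5] | order so far=[1]
  pop 2: indeg[6]->0; indeg[7]->1 | ready=[4, 5, 6] | order so far=[1, 2]
  pop 4: no out-edges | ready=[5, 6] | order so far=[1, 2, 4]
  pop 5: indeg[0]->0; indeg[3]->1; indeg[7]->0 | ready=[0, 6, 7] | order so far=[1, 2, 4, 5]
  pop 0: no out-edges | ready=[6, 7] | order so far=[1, 2, 4, 5, 0]
  pop 6: no out-edges | ready=[7] | order so far=[1, 2, 4, 5, 0, 6]
  pop 7: indeg[3]->0 | ready=[3] | order so far=[1, 2, 4, 5, 0, 6, 7]
  pop 3: no out-edges | ready=[] | order so far=[1, 2, 4, 5, 0, 6, 7, 3]
  Result: [1, 2, 4, 5, 0, 6, 7, 3]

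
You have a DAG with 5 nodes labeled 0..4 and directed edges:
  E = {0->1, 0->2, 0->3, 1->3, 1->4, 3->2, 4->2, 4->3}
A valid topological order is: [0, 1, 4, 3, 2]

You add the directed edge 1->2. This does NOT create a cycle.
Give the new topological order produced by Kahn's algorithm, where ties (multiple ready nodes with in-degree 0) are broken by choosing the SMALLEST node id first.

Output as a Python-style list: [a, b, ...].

Answer: [0, 1, 4, 3, 2]

Derivation:
Old toposort: [0, 1, 4, 3, 2]
Added edge: 1->2
Position of 1 (1) < position of 2 (4). Old order still valid.
Run Kahn's algorithm (break ties by smallest node id):
  initial in-degrees: [0, 1, 4, 3, 1]
  ready (indeg=0): [0]
  pop 0: indeg[1]->0; indeg[2]->3; indeg[3]->2 | ready=[1] | order so far=[0]
  pop 1: indeg[2]->2; indeg[3]->1; indeg[4]->0 | ready=[4] | order so far=[0, 1]
  pop 4: indeg[2]->1; indeg[3]->0 | ready=[3] | order so far=[0, 1, 4]
  pop 3: indeg[2]->0 | ready=[2] | order so far=[0, 1, 4, 3]
  pop 2: no out-edges | ready=[] | order so far=[0, 1, 4, 3, 2]
  Result: [0, 1, 4, 3, 2]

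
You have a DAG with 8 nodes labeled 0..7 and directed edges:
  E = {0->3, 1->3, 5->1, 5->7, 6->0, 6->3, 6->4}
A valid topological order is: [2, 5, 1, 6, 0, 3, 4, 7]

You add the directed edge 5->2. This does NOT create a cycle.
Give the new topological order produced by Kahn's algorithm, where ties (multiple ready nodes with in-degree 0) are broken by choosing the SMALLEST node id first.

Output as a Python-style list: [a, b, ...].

Answer: [5, 1, 2, 6, 0, 3, 4, 7]

Derivation:
Old toposort: [2, 5, 1, 6, 0, 3, 4, 7]
Added edge: 5->2
Position of 5 (1) > position of 2 (0). Must reorder: 5 must now come before 2.
Run Kahn's algorithm (break ties by smallest node id):
  initial in-degrees: [1, 1, 1, 3, 1, 0, 0, 1]
  ready (indeg=0): [5, 6]
  pop 5: indeg[1]->0; indeg[2]->0; indeg[7]->0 | ready=[1, 2, 6, 7] | order so far=[5]
  pop 1: indeg[3]->2 | ready=[2, 6, 7] | order so far=[5, 1]
  pop 2: no out-edges | ready=[6, 7] | order so far=[5, 1, 2]
  pop 6: indeg[0]->0; indeg[3]->1; indeg[4]->0 | ready=[0, 4, 7] | order so far=[5, 1, 2, 6]
  pop 0: indeg[3]->0 | ready=[3, 4, 7] | order so far=[5, 1, 2, 6, 0]
  pop 3: no out-edges | ready=[4, 7] | order so far=[5, 1, 2, 6, 0, 3]
  pop 4: no out-edges | ready=[7] | order so far=[5, 1, 2, 6, 0, 3, 4]
  pop 7: no out-edges | ready=[] | order so far=[5, 1, 2, 6, 0, 3, 4, 7]
  Result: [5, 1, 2, 6, 0, 3, 4, 7]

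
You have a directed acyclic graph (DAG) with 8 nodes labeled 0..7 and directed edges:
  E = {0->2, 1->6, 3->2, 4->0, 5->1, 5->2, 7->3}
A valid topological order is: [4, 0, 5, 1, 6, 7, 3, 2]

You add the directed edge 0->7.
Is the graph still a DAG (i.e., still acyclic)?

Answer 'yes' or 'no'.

Given toposort: [4, 0, 5, 1, 6, 7, 3, 2]
Position of 0: index 1; position of 7: index 5
New edge 0->7: forward
Forward edge: respects the existing order. Still a DAG, same toposort still valid.
Still a DAG? yes

Answer: yes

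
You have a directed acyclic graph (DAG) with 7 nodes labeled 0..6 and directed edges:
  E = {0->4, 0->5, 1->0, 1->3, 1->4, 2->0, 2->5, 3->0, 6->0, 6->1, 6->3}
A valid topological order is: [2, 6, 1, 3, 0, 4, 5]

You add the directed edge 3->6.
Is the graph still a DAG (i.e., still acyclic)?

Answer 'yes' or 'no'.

Given toposort: [2, 6, 1, 3, 0, 4, 5]
Position of 3: index 3; position of 6: index 1
New edge 3->6: backward (u after v in old order)
Backward edge: old toposort is now invalid. Check if this creates a cycle.
Does 6 already reach 3? Reachable from 6: [0, 1, 3, 4, 5, 6]. YES -> cycle!
Still a DAG? no

Answer: no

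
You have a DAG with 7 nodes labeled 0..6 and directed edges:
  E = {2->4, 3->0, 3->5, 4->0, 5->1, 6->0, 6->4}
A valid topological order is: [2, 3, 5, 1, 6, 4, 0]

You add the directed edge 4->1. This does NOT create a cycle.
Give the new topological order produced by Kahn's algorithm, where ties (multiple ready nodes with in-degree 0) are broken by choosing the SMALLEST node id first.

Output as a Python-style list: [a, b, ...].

Old toposort: [2, 3, 5, 1, 6, 4, 0]
Added edge: 4->1
Position of 4 (5) > position of 1 (3). Must reorder: 4 must now come before 1.
Run Kahn's algorithm (break ties by smallest node id):
  initial in-degrees: [3, 2, 0, 0, 2, 1, 0]
  ready (indeg=0): [2, 3, 6]
  pop 2: indeg[4]->1 | ready=[3, 6] | order so far=[2]
  pop 3: indeg[0]->2; indeg[5]->0 | ready=[5, 6] | order so far=[2, 3]
  pop 5: indeg[1]->1 | ready=[6] | order so far=[2, 3, 5]
  pop 6: indeg[0]->1; indeg[4]->0 | ready=[4] | order so far=[2, 3, 5, 6]
  pop 4: indeg[0]->0; indeg[1]->0 | ready=[0, 1] | order so far=[2, 3, 5, 6, 4]
  pop 0: no out-edges | ready=[1] | order so far=[2, 3, 5, 6, 4, 0]
  pop 1: no out-edges | ready=[] | order so far=[2, 3, 5, 6, 4, 0, 1]
  Result: [2, 3, 5, 6, 4, 0, 1]

Answer: [2, 3, 5, 6, 4, 0, 1]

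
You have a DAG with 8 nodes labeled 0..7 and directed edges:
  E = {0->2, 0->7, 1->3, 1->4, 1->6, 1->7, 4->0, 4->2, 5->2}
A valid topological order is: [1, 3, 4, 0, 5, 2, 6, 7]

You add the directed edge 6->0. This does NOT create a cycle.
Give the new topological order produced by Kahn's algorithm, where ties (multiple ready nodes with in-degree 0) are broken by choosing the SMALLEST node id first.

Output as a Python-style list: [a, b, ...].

Old toposort: [1, 3, 4, 0, 5, 2, 6, 7]
Added edge: 6->0
Position of 6 (6) > position of 0 (3). Must reorder: 6 must now come before 0.
Run Kahn's algorithm (break ties by smallest node id):
  initial in-degrees: [2, 0, 3, 1, 1, 0, 1, 2]
  ready (indeg=0): [1, 5]
  pop 1: indeg[3]->0; indeg[4]->0; indeg[6]->0; indeg[7]->1 | ready=[3, 4, 5, 6] | order so far=[1]
  pop 3: no out-edges | ready=[4, 5, 6] | order so far=[1, 3]
  pop 4: indeg[0]->1; indeg[2]->2 | ready=[5, 6] | order so far=[1, 3, 4]
  pop 5: indeg[2]->1 | ready=[6] | order so far=[1, 3, 4, 5]
  pop 6: indeg[0]->0 | ready=[0] | order so far=[1, 3, 4, 5, 6]
  pop 0: indeg[2]->0; indeg[7]->0 | ready=[2, 7] | order so far=[1, 3, 4, 5, 6, 0]
  pop 2: no out-edges | ready=[7] | order so far=[1, 3, 4, 5, 6, 0, 2]
  pop 7: no out-edges | ready=[] | order so far=[1, 3, 4, 5, 6, 0, 2, 7]
  Result: [1, 3, 4, 5, 6, 0, 2, 7]

Answer: [1, 3, 4, 5, 6, 0, 2, 7]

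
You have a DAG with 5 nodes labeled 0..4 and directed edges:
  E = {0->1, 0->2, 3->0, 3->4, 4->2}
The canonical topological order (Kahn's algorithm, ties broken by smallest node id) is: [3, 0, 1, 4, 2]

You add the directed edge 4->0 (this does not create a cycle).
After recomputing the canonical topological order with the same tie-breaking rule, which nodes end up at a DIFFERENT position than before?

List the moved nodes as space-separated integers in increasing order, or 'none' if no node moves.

Old toposort: [3, 0, 1, 4, 2]
Added edge 4->0
Recompute Kahn (smallest-id tiebreak):
  initial in-degrees: [2, 1, 2, 0, 1]
  ready (indeg=0): [3]
  pop 3: indeg[0]->1; indeg[4]->0 | ready=[4] | order so far=[3]
  pop 4: indeg[0]->0; indeg[2]->1 | ready=[0] | order so far=[3, 4]
  pop 0: indeg[1]->0; indeg[2]->0 | ready=[1, 2] | order so far=[3, 4, 0]
  pop 1: no out-edges | ready=[2] | order so far=[3, 4, 0, 1]
  pop 2: no out-edges | ready=[] | order so far=[3, 4, 0, 1, 2]
New canonical toposort: [3, 4, 0, 1, 2]
Compare positions:
  Node 0: index 1 -> 2 (moved)
  Node 1: index 2 -> 3 (moved)
  Node 2: index 4 -> 4 (same)
  Node 3: index 0 -> 0 (same)
  Node 4: index 3 -> 1 (moved)
Nodes that changed position: 0 1 4

Answer: 0 1 4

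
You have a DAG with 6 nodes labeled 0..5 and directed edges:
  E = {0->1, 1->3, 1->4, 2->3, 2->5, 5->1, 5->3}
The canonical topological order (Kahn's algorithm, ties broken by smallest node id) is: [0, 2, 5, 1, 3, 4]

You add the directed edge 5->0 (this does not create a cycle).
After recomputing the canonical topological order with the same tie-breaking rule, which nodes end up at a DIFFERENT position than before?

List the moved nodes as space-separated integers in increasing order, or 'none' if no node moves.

Answer: 0 2 5

Derivation:
Old toposort: [0, 2, 5, 1, 3, 4]
Added edge 5->0
Recompute Kahn (smallest-id tiebreak):
  initial in-degrees: [1, 2, 0, 3, 1, 1]
  ready (indeg=0): [2]
  pop 2: indeg[3]->2; indeg[5]->0 | ready=[5] | order so far=[2]
  pop 5: indeg[0]->0; indeg[1]->1; indeg[3]->1 | ready=[0] | order so far=[2, 5]
  pop 0: indeg[1]->0 | ready=[1] | order so far=[2, 5, 0]
  pop 1: indeg[3]->0; indeg[4]->0 | ready=[3, 4] | order so far=[2, 5, 0, 1]
  pop 3: no out-edges | ready=[4] | order so far=[2, 5, 0, 1, 3]
  pop 4: no out-edges | ready=[] | order so far=[2, 5, 0, 1, 3, 4]
New canonical toposort: [2, 5, 0, 1, 3, 4]
Compare positions:
  Node 0: index 0 -> 2 (moved)
  Node 1: index 3 -> 3 (same)
  Node 2: index 1 -> 0 (moved)
  Node 3: index 4 -> 4 (same)
  Node 4: index 5 -> 5 (same)
  Node 5: index 2 -> 1 (moved)
Nodes that changed position: 0 2 5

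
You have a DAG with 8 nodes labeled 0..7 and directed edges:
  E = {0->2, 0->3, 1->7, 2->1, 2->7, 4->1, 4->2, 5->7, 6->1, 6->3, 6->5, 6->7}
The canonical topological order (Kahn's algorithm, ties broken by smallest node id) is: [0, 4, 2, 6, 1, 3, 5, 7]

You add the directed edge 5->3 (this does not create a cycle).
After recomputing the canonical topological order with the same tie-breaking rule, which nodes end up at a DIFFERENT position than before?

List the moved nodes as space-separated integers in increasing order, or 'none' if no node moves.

Old toposort: [0, 4, 2, 6, 1, 3, 5, 7]
Added edge 5->3
Recompute Kahn (smallest-id tiebreak):
  initial in-degrees: [0, 3, 2, 3, 0, 1, 0, 4]
  ready (indeg=0): [0, 4, 6]
  pop 0: indeg[2]->1; indeg[3]->2 | ready=[4, 6] | order so far=[0]
  pop 4: indeg[1]->2; indeg[2]->0 | ready=[2, 6] | order so far=[0, 4]
  pop 2: indeg[1]->1; indeg[7]->3 | ready=[6] | order so far=[0, 4, 2]
  pop 6: indeg[1]->0; indeg[3]->1; indeg[5]->0; indeg[7]->2 | ready=[1, 5] | order so far=[0, 4, 2, 6]
  pop 1: indeg[7]->1 | ready=[5] | order so far=[0, 4, 2, 6, 1]
  pop 5: indeg[3]->0; indeg[7]->0 | ready=[3, 7] | order so far=[0, 4, 2, 6, 1, 5]
  pop 3: no out-edges | ready=[7] | order so far=[0, 4, 2, 6, 1, 5, 3]
  pop 7: no out-edges | ready=[] | order so far=[0, 4, 2, 6, 1, 5, 3, 7]
New canonical toposort: [0, 4, 2, 6, 1, 5, 3, 7]
Compare positions:
  Node 0: index 0 -> 0 (same)
  Node 1: index 4 -> 4 (same)
  Node 2: index 2 -> 2 (same)
  Node 3: index 5 -> 6 (moved)
  Node 4: index 1 -> 1 (same)
  Node 5: index 6 -> 5 (moved)
  Node 6: index 3 -> 3 (same)
  Node 7: index 7 -> 7 (same)
Nodes that changed position: 3 5

Answer: 3 5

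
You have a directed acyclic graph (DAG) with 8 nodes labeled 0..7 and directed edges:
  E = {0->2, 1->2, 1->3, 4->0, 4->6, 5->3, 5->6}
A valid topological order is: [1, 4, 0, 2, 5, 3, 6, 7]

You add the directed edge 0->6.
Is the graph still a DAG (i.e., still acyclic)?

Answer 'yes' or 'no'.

Given toposort: [1, 4, 0, 2, 5, 3, 6, 7]
Position of 0: index 2; position of 6: index 6
New edge 0->6: forward
Forward edge: respects the existing order. Still a DAG, same toposort still valid.
Still a DAG? yes

Answer: yes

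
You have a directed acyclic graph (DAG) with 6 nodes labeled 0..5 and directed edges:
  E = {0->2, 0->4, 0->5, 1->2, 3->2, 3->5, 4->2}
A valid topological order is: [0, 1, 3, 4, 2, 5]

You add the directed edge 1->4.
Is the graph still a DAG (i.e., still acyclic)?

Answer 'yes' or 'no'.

Answer: yes

Derivation:
Given toposort: [0, 1, 3, 4, 2, 5]
Position of 1: index 1; position of 4: index 3
New edge 1->4: forward
Forward edge: respects the existing order. Still a DAG, same toposort still valid.
Still a DAG? yes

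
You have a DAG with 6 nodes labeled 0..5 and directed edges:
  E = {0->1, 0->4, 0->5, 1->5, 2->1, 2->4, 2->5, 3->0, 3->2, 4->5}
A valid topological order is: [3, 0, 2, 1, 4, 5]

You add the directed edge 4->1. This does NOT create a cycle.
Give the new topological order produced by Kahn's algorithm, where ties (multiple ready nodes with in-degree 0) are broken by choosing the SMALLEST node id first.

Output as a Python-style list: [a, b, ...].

Old toposort: [3, 0, 2, 1, 4, 5]
Added edge: 4->1
Position of 4 (4) > position of 1 (3). Must reorder: 4 must now come before 1.
Run Kahn's algorithm (break ties by smallest node id):
  initial in-degrees: [1, 3, 1, 0, 2, 4]
  ready (indeg=0): [3]
  pop 3: indeg[0]->0; indeg[2]->0 | ready=[0, 2] | order so far=[3]
  pop 0: indeg[1]->2; indeg[4]->1; indeg[5]->3 | ready=[2] | order so far=[3, 0]
  pop 2: indeg[1]->1; indeg[4]->0; indeg[5]->2 | ready=[4] | order so far=[3, 0, 2]
  pop 4: indeg[1]->0; indeg[5]->1 | ready=[1] | order so far=[3, 0, 2, 4]
  pop 1: indeg[5]->0 | ready=[5] | order so far=[3, 0, 2, 4, 1]
  pop 5: no out-edges | ready=[] | order so far=[3, 0, 2, 4, 1, 5]
  Result: [3, 0, 2, 4, 1, 5]

Answer: [3, 0, 2, 4, 1, 5]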